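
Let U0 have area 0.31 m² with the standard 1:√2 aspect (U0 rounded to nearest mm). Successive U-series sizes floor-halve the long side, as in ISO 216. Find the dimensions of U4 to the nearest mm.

117 × 165 mm

Let U0's short side be w mm. w · w√2 = 0.31 m² = 310,000 mm², so w ≈ 468.2 mm and w√2 ≈ 662.1 mm → U0 = 468 × 662 mm.
U1: ⌊662/2⌋ × 468 = 331 × 468 mm
U2: ⌊468/2⌋ × 331 = 234 × 331 mm
U3: ⌊331/2⌋ × 234 = 165 × 234 mm
U4: ⌊234/2⌋ × 165 = 117 × 165 mm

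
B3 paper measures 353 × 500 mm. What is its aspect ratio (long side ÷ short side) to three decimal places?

500 / 353 = 1.416
ISO 216 targets √2 ≈ 1.414; the +0.002 deviation is from mm rounding.

1.416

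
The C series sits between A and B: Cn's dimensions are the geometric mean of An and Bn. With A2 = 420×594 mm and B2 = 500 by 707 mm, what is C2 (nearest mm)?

458 × 648 mm

Short side: √(420 · 500) = √210000 ≈ 458.3 → 458 mm
Long side: √(594 · 707) = √419958 ≈ 648.0 → 648 mm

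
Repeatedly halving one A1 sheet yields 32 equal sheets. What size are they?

32 = 2^5, so 5 halving steps.
A1 → A2 → … → A6 after 5 steps.

A6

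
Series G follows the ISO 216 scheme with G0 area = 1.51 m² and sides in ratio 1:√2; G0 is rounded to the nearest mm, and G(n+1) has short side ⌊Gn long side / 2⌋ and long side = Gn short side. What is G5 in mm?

182 × 258 mm

Let G0's short side be w mm. w · w√2 = 1.51 m² = 1,510,000 mm², so w ≈ 1033.3 mm and w√2 ≈ 1461.3 mm → G0 = 1033 × 1461 mm.
G1: ⌊1461/2⌋ × 1033 = 730 × 1033 mm
G2: ⌊1033/2⌋ × 730 = 516 × 730 mm
G3: ⌊730/2⌋ × 516 = 365 × 516 mm
G4: ⌊516/2⌋ × 365 = 258 × 365 mm
G5: ⌊365/2⌋ × 258 = 182 × 258 mm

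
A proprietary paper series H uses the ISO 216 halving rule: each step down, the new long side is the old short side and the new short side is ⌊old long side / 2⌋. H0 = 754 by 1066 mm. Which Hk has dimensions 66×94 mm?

H7

H0: 754 × 1066 mm
H1: 533 × 754 mm
H2: 377 × 533 mm
H3: 266 × 377 mm
H4: 188 × 266 mm
H5: 133 × 188 mm
H6: 94 × 133 mm
H7: 66 × 94 mm
H8: 47 × 66 mm
→ matches H7.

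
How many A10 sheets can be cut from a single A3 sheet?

A3 = 297 × 420 mm; A10 = 26 × 37 mm.
Each halving step doubles the count; 7 steps from A3 to A10.
2^7 = 128.

128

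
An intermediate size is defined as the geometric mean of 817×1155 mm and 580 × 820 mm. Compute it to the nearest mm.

688 × 973 mm

Short side: √(817 · 580) = √473860 ≈ 688.4 → 688 mm
Long side: √(1155 · 820) = √947100 ≈ 973.2 → 973 mm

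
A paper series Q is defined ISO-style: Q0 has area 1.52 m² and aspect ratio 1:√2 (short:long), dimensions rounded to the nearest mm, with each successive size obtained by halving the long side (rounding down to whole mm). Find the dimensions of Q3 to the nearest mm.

Let Q0's short side be w mm. w · w√2 = 1.52 m² = 1,520,000 mm², so w ≈ 1036.7 mm and w√2 ≈ 1466.2 mm → Q0 = 1037 × 1466 mm.
Q1: ⌊1466/2⌋ × 1037 = 733 × 1037 mm
Q2: ⌊1037/2⌋ × 733 = 518 × 733 mm
Q3: ⌊733/2⌋ × 518 = 366 × 518 mm

366 × 518 mm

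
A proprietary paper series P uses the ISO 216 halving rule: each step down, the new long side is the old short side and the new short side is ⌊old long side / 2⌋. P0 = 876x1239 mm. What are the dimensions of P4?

P1: ⌊1239/2⌋ × 876 = 619 × 876 mm
P2: ⌊876/2⌋ × 619 = 438 × 619 mm
P3: ⌊619/2⌋ × 438 = 309 × 438 mm
P4: ⌊438/2⌋ × 309 = 219 × 309 mm

219 × 309 mm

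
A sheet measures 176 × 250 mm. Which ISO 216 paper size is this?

B5 (176 × 250 mm)

Aspect ratio 250/176 ≈ 1.420 — close to the ISO √2 ≈ 1.414.
In the B-series (B0 = 1000 × 1414 mm): B5 = 176 × 250 mm.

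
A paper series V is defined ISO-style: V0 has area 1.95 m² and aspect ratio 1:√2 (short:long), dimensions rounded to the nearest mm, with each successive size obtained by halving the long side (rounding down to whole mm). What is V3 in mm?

Let V0's short side be w mm. w · w√2 = 1.95 m² = 1,950,000 mm², so w ≈ 1174.2 mm and w√2 ≈ 1660.6 mm → V0 = 1174 × 1661 mm.
V1: ⌊1661/2⌋ × 1174 = 830 × 1174 mm
V2: ⌊1174/2⌋ × 830 = 587 × 830 mm
V3: ⌊830/2⌋ × 587 = 415 × 587 mm

415 × 587 mm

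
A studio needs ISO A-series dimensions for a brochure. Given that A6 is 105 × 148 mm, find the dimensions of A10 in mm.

A7: ⌊148/2⌋ × 105 = 74 × 105 mm
A8: ⌊105/2⌋ × 74 = 52 × 74 mm
A9: ⌊74/2⌋ × 52 = 37 × 52 mm
A10: ⌊52/2⌋ × 37 = 26 × 37 mm

26 × 37 mm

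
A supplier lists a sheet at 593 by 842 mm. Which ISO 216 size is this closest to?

A1 (594 × 841 mm)

Aspect ratio 842/593 ≈ 1.420 — close to the ISO √2 ≈ 1.414.
In the A-series (A0 area = 1 m²): A1 = 594 × 841 mm.
Off by 2 mm total — nearest standard size.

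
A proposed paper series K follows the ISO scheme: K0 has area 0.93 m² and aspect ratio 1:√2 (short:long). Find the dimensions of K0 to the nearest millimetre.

Let the short side be w mm. Then w · w√2 = 0.93 m² = 930,000 mm².
w² = 930,000/√2, so w ≈ 810.9 mm; long side = w√2 ≈ 1146.8 mm.

811 × 1147 mm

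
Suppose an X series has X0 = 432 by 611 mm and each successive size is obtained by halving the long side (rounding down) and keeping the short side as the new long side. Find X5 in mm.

X1: ⌊611/2⌋ × 432 = 305 × 432 mm
X2: ⌊432/2⌋ × 305 = 216 × 305 mm
X3: ⌊305/2⌋ × 216 = 152 × 216 mm
X4: ⌊216/2⌋ × 152 = 108 × 152 mm
X5: ⌊152/2⌋ × 108 = 76 × 108 mm

76 × 108 mm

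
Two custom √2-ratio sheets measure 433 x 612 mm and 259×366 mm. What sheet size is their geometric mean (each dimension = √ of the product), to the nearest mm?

335 × 473 mm

Short side: √(433 · 259) = √112147 ≈ 334.9 → 335 mm
Long side: √(612 · 366) = √223992 ≈ 473.3 → 473 mm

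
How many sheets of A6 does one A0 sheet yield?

64

Each ISO step halves the sheet: 1 × A0 → 2 × A1 → 4 × A2 → 8 × A3 → …
From A0 to A6 is 6 halving steps: 2^6 = 64.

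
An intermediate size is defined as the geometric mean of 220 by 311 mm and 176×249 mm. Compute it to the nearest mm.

Short side: √(220 · 176) = √38720 ≈ 196.8 → 197 mm
Long side: √(311 · 249) = √77439 ≈ 278.3 → 278 mm

197 × 278 mm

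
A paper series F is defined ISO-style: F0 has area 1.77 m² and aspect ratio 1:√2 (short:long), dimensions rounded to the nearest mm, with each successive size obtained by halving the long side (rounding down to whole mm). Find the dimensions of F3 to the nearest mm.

395 × 559 mm

Let F0's short side be w mm. w · w√2 = 1.77 m² = 1,770,000 mm², so w ≈ 1118.7 mm and w√2 ≈ 1582.1 mm → F0 = 1119 × 1582 mm.
F1: ⌊1582/2⌋ × 1119 = 791 × 1119 mm
F2: ⌊1119/2⌋ × 791 = 559 × 791 mm
F3: ⌊791/2⌋ × 559 = 395 × 559 mm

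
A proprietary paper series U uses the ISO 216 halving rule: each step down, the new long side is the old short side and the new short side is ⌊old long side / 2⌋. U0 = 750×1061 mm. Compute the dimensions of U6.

U1 = 530 × 750 mm (from U0 by 1 halving).
U2: ⌊750/2⌋ × 530 = 375 × 530 mm
U3: ⌊530/2⌋ × 375 = 265 × 375 mm
U4: ⌊375/2⌋ × 265 = 187 × 265 mm
U5: ⌊265/2⌋ × 187 = 132 × 187 mm
U6: ⌊187/2⌋ × 132 = 93 × 132 mm

93 × 132 mm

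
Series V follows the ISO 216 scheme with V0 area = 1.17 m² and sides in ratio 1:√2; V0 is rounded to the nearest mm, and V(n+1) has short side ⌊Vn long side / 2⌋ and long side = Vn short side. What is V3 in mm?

Let V0's short side be w mm. w · w√2 = 1.17 m² = 1,170,000 mm², so w ≈ 909.6 mm and w√2 ≈ 1286.3 mm → V0 = 910 × 1286 mm.
V1: ⌊1286/2⌋ × 910 = 643 × 910 mm
V2: ⌊910/2⌋ × 643 = 455 × 643 mm
V3: ⌊643/2⌋ × 455 = 321 × 455 mm

321 × 455 mm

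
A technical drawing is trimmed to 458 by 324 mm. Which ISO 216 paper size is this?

C3 (324 × 458 mm)

Aspect ratio 458/324 ≈ 1.414 — close to the ISO √2 ≈ 1.414.
In the C-series (envelope sizes, between A and B): C3 = 324 × 458 mm.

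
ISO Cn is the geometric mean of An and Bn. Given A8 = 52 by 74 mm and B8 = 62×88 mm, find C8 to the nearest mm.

Short side: √(52 · 62) = √3224 ≈ 56.8 → 57 mm
Long side: √(74 · 88) = √6512 ≈ 80.7 → 81 mm

57 × 81 mm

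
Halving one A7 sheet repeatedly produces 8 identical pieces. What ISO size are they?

A10

8 = 2^3, so 3 halving steps.
A7 → A8 → … → A10 after 3 steps.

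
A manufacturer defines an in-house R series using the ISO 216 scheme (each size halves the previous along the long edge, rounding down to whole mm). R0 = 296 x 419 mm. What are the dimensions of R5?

R1 = 209 × 296 mm (from R0 by 1 halving).
R2: ⌊296/2⌋ × 209 = 148 × 209 mm
R3: ⌊209/2⌋ × 148 = 104 × 148 mm
R4: ⌊148/2⌋ × 104 = 74 × 104 mm
R5: ⌊104/2⌋ × 74 = 52 × 74 mm

52 × 74 mm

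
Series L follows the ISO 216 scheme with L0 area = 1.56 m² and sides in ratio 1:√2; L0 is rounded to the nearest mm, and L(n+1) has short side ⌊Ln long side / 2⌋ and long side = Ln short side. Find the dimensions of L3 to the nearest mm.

371 × 525 mm

Let L0's short side be w mm. w · w√2 = 1.56 m² = 1,560,000 mm², so w ≈ 1050.3 mm and w√2 ≈ 1485.3 mm → L0 = 1050 × 1485 mm.
L1: ⌊1485/2⌋ × 1050 = 742 × 1050 mm
L2: ⌊1050/2⌋ × 742 = 525 × 742 mm
L3: ⌊742/2⌋ × 525 = 371 × 525 mm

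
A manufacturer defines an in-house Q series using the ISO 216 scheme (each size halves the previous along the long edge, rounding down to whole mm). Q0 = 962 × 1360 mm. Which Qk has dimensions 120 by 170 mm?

Q0: 962 × 1360 mm
Q1: 680 × 962 mm
Q2: 481 × 680 mm
Q3: 340 × 481 mm
Q4: 240 × 340 mm
Q5: 170 × 240 mm
Q6: 120 × 170 mm
Q7: 85 × 120 mm
→ matches Q6.

Q6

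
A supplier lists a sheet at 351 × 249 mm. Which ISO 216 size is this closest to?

B4 (250 × 353 mm)

Aspect ratio 351/249 ≈ 1.410 — close to the ISO √2 ≈ 1.414.
In the B-series (B0 = 1000 × 1414 mm): B4 = 250 × 353 mm.
Off by 3 mm total — nearest standard size.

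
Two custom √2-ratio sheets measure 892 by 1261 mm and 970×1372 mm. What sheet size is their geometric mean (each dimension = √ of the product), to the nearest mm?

930 × 1315 mm

Short side: √(892 · 970) = √865240 ≈ 930.2 → 930 mm
Long side: √(1261 · 1372) = √1730092 ≈ 1315.3 → 1315 mm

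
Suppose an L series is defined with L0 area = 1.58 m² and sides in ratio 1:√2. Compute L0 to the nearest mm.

Let the short side be w mm. Then w · w√2 = 1.58 m² = 1,580,000 mm².
w² = 1,580,000/√2, so w ≈ 1057.0 mm; long side = w√2 ≈ 1494.8 mm.

1057 × 1495 mm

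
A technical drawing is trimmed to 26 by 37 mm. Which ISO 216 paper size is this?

Aspect ratio 37/26 ≈ 1.423 — close to the ISO √2 ≈ 1.414.
In the A-series (A0 area = 1 m²): A10 = 26 × 37 mm.

A10 (26 × 37 mm)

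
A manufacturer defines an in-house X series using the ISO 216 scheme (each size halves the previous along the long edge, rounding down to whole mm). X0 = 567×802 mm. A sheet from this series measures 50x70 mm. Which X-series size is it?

X7

X0: 567 × 802 mm
X1: 401 × 567 mm
X2: 283 × 401 mm
X3: 200 × 283 mm
X4: 141 × 200 mm
X5: 100 × 141 mm
X6: 70 × 100 mm
X7: 50 × 70 mm
X8: 35 × 50 mm
→ matches X7.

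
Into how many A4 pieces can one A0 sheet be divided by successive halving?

Each ISO step halves the sheet: 1 × A0 → 2 × A1 → 4 × A2 → 8 × A3 → …
From A0 to A4 is 4 halving steps: 2^4 = 16.

16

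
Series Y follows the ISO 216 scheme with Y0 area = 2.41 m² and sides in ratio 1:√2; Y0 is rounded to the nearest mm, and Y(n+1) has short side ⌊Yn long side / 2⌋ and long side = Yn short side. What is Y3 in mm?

461 × 652 mm

Let Y0's short side be w mm. w · w√2 = 2.41 m² = 2,410,000 mm², so w ≈ 1305.4 mm and w√2 ≈ 1846.1 mm → Y0 = 1305 × 1846 mm.
Y1: ⌊1846/2⌋ × 1305 = 923 × 1305 mm
Y2: ⌊1305/2⌋ × 923 = 652 × 923 mm
Y3: ⌊923/2⌋ × 652 = 461 × 652 mm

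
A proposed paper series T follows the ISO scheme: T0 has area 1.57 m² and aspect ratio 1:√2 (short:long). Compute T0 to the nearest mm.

Let the short side be w mm. Then w · w√2 = 1.57 m² = 1,570,000 mm².
w² = 1,570,000/√2, so w ≈ 1053.6 mm; long side = w√2 ≈ 1490.1 mm.

1054 × 1490 mm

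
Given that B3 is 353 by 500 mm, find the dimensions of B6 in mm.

B4: ⌊500/2⌋ × 353 = 250 × 353 mm
B5: ⌊353/2⌋ × 250 = 176 × 250 mm
B6: ⌊250/2⌋ × 176 = 125 × 176 mm

125 × 176 mm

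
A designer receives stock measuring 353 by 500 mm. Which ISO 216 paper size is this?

B3 (353 × 500 mm)

Aspect ratio 500/353 ≈ 1.416 — close to the ISO √2 ≈ 1.414.
In the B-series (B0 = 1000 × 1414 mm): B3 = 353 × 500 mm.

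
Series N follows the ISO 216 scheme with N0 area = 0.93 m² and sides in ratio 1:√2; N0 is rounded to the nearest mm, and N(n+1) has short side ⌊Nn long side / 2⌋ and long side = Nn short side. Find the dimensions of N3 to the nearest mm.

Let N0's short side be w mm. w · w√2 = 0.93 m² = 930,000 mm², so w ≈ 810.9 mm and w√2 ≈ 1146.8 mm → N0 = 811 × 1147 mm.
N1: ⌊1147/2⌋ × 811 = 573 × 811 mm
N2: ⌊811/2⌋ × 573 = 405 × 573 mm
N3: ⌊573/2⌋ × 405 = 286 × 405 mm

286 × 405 mm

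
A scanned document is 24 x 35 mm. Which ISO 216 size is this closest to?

Aspect ratio 35/24 ≈ 1.458 (ISO target is √2 ≈ 1.414).
In the A-series (A0 area = 1 m²): A10 = 26 × 37 mm.
Off by 4 mm total — nearest standard size.

A10 (26 × 37 mm)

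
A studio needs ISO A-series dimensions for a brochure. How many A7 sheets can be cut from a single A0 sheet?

128

Each ISO step halves the sheet: 1 × A0 → 2 × A1 → 4 × A2 → 8 × A3 → …
From A0 to A7 is 7 halving steps: 2^7 = 128.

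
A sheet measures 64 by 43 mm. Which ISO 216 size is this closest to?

B9 (44 × 62 mm)

Aspect ratio 64/43 ≈ 1.488 (ISO target is √2 ≈ 1.414).
In the B-series (B0 = 1000 × 1414 mm): B9 = 44 × 62 mm.
Off by 3 mm total — nearest standard size.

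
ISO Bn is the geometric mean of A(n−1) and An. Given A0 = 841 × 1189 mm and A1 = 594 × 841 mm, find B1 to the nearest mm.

Short side: √(841 · 594) = √499554 ≈ 706.8 → 707 mm
Long side: √(1189 · 841) = √999949 ≈ 1000.0 → 1000 mm

707 × 1000 mm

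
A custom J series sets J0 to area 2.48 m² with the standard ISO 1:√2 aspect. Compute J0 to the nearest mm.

Let the short side be w mm. Then w · w√2 = 2.48 m² = 2,480,000 mm².
w² = 2,480,000/√2, so w ≈ 1324.2 mm; long side = w√2 ≈ 1872.8 mm.

1324 × 1873 mm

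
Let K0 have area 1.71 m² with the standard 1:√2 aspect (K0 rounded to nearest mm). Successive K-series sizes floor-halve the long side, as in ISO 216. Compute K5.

194 × 275 mm

Let K0's short side be w mm. w · w√2 = 1.71 m² = 1,710,000 mm², so w ≈ 1099.6 mm and w√2 ≈ 1555.1 mm → K0 = 1100 × 1555 mm.
K1: ⌊1555/2⌋ × 1100 = 777 × 1100 mm
K2: ⌊1100/2⌋ × 777 = 550 × 777 mm
K3: ⌊777/2⌋ × 550 = 388 × 550 mm
K4: ⌊550/2⌋ × 388 = 275 × 388 mm
K5: ⌊388/2⌋ × 275 = 194 × 275 mm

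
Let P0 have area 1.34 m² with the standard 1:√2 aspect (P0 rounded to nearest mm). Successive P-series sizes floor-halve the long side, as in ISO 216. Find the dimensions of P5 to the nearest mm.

Let P0's short side be w mm. w · w√2 = 1.34 m² = 1,340,000 mm², so w ≈ 973.4 mm and w√2 ≈ 1376.6 mm → P0 = 973 × 1377 mm.
P1: ⌊1377/2⌋ × 973 = 688 × 973 mm
P2: ⌊973/2⌋ × 688 = 486 × 688 mm
P3: ⌊688/2⌋ × 486 = 344 × 486 mm
P4: ⌊486/2⌋ × 344 = 243 × 344 mm
P5: ⌊344/2⌋ × 243 = 172 × 243 mm

172 × 243 mm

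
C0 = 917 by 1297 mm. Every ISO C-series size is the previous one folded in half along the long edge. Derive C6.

114 × 162 mm

C1: ⌊1297/2⌋ × 917 = 648 × 917 mm
C2: ⌊917/2⌋ × 648 = 458 × 648 mm
C3: ⌊648/2⌋ × 458 = 324 × 458 mm
C4: ⌊458/2⌋ × 324 = 229 × 324 mm
C5: ⌊324/2⌋ × 229 = 162 × 229 mm
C6: ⌊229/2⌋ × 162 = 114 × 162 mm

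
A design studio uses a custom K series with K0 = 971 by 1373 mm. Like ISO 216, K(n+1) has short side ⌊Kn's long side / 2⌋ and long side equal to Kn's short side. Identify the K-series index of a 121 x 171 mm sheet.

K0: 971 × 1373 mm
K1: 686 × 971 mm
K2: 485 × 686 mm
K3: 343 × 485 mm
K4: 242 × 343 mm
K5: 171 × 242 mm
K6: 121 × 171 mm
K7: 85 × 121 mm
→ matches K6.

K6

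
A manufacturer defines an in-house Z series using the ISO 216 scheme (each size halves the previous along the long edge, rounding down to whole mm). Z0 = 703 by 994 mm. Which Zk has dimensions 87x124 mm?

Z6

Z0: 703 × 994 mm
Z1: 497 × 703 mm
Z2: 351 × 497 mm
Z3: 248 × 351 mm
Z4: 175 × 248 mm
Z5: 124 × 175 mm
Z6: 87 × 124 mm
Z7: 62 × 87 mm
→ matches Z6.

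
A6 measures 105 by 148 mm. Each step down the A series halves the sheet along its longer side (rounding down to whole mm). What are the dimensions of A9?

37 × 52 mm

A7: ⌊148/2⌋ × 105 = 74 × 105 mm
A8: ⌊105/2⌋ × 74 = 52 × 74 mm
A9: ⌊74/2⌋ × 52 = 37 × 52 mm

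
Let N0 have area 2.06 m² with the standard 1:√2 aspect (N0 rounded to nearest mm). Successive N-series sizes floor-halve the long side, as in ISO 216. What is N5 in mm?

Let N0's short side be w mm. w · w√2 = 2.06 m² = 2,060,000 mm², so w ≈ 1206.9 mm and w√2 ≈ 1706.8 mm → N0 = 1207 × 1707 mm.
N1: ⌊1707/2⌋ × 1207 = 853 × 1207 mm
N2: ⌊1207/2⌋ × 853 = 603 × 853 mm
N3: ⌊853/2⌋ × 603 = 426 × 603 mm
N4: ⌊603/2⌋ × 426 = 301 × 426 mm
N5: ⌊426/2⌋ × 301 = 213 × 301 mm

213 × 301 mm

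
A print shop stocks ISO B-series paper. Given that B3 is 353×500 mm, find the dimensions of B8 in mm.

62 × 88 mm

B4: ⌊500/2⌋ × 353 = 250 × 353 mm
B5: ⌊353/2⌋ × 250 = 176 × 250 mm
B6: ⌊250/2⌋ × 176 = 125 × 176 mm
B7: ⌊176/2⌋ × 125 = 88 × 125 mm
B8: ⌊125/2⌋ × 88 = 62 × 88 mm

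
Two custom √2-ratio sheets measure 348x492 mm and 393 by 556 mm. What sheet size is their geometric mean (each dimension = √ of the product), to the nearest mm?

Short side: √(348 · 393) = √136764 ≈ 369.8 → 370 mm
Long side: √(492 · 556) = √273552 ≈ 523.0 → 523 mm

370 × 523 mm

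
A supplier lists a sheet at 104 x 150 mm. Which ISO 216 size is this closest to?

Aspect ratio 150/104 ≈ 1.442 (ISO target is √2 ≈ 1.414).
In the A-series (A0 area = 1 m²): A6 = 105 × 148 mm.
Off by 3 mm total — nearest standard size.

A6 (105 × 148 mm)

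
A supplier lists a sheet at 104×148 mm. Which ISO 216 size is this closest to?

A6 (105 × 148 mm)

Aspect ratio 148/104 ≈ 1.423 — close to the ISO √2 ≈ 1.414.
In the A-series (A0 area = 1 m²): A6 = 105 × 148 mm.
Off by 1 mm total — nearest standard size.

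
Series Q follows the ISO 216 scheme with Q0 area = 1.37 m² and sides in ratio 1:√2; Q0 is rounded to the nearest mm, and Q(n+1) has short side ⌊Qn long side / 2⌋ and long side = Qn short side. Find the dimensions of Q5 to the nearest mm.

Let Q0's short side be w mm. w · w√2 = 1.37 m² = 1,370,000 mm², so w ≈ 984.2 mm and w√2 ≈ 1391.9 mm → Q0 = 984 × 1392 mm.
Q1: ⌊1392/2⌋ × 984 = 696 × 984 mm
Q2: ⌊984/2⌋ × 696 = 492 × 696 mm
Q3: ⌊696/2⌋ × 492 = 348 × 492 mm
Q4: ⌊492/2⌋ × 348 = 246 × 348 mm
Q5: ⌊348/2⌋ × 246 = 174 × 246 mm

174 × 246 mm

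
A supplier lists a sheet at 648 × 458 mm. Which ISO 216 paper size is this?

Aspect ratio 648/458 ≈ 1.415 — close to the ISO √2 ≈ 1.414.
In the C-series (envelope sizes, between A and B): C2 = 458 × 648 mm.

C2 (458 × 648 mm)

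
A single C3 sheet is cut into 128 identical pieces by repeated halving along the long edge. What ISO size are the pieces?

C10

128 = 2^7, so 7 halving steps.
C3 → C4 → … → C10 after 7 steps.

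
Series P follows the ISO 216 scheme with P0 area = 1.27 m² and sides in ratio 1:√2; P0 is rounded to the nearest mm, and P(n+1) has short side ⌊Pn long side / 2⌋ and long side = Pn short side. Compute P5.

167 × 237 mm

Let P0's short side be w mm. w · w√2 = 1.27 m² = 1,270,000 mm², so w ≈ 947.6 mm and w√2 ≈ 1340.2 mm → P0 = 948 × 1340 mm.
P1: ⌊1340/2⌋ × 948 = 670 × 948 mm
P2: ⌊948/2⌋ × 670 = 474 × 670 mm
P3: ⌊670/2⌋ × 474 = 335 × 474 mm
P4: ⌊474/2⌋ × 335 = 237 × 335 mm
P5: ⌊335/2⌋ × 237 = 167 × 237 mm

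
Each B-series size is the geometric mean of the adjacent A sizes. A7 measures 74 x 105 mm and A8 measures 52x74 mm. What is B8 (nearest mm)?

62 × 88 mm

Short side: √(74 · 52) = √3848 ≈ 62.0 → 62 mm
Long side: √(105 · 74) = √7770 ≈ 88.1 → 88 mm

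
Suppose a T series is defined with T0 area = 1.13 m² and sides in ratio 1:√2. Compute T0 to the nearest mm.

Let the short side be w mm. Then w · w√2 = 1.13 m² = 1,130,000 mm².
w² = 1,130,000/√2, so w ≈ 893.9 mm; long side = w√2 ≈ 1264.1 mm.

894 × 1264 mm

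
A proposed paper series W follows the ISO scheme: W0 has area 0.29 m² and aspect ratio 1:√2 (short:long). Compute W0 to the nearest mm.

453 × 640 mm

Let the short side be w mm. Then w · w√2 = 0.29 m² = 290,000 mm².
w² = 290,000/√2, so w ≈ 452.8 mm; long side = w√2 ≈ 640.4 mm.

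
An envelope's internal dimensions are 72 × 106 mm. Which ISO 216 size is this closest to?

A7 (74 × 105 mm)

Aspect ratio 106/72 ≈ 1.472 (ISO target is √2 ≈ 1.414).
In the A-series (A0 area = 1 m²): A7 = 74 × 105 mm.
Off by 3 mm total — nearest standard size.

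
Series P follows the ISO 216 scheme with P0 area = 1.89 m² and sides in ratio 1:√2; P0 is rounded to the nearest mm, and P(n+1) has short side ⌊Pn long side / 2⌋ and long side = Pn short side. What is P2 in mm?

Let P0's short side be w mm. w · w√2 = 1.89 m² = 1,890,000 mm², so w ≈ 1156.0 mm and w√2 ≈ 1634.9 mm → P0 = 1156 × 1635 mm.
P1: ⌊1635/2⌋ × 1156 = 817 × 1156 mm
P2: ⌊1156/2⌋ × 817 = 578 × 817 mm

578 × 817 mm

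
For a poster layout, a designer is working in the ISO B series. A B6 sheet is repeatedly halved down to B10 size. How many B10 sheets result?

B6 = 125 × 176 mm; B10 = 31 × 44 mm.
Each halving step doubles the count; 4 steps from B6 to B10.
2^4 = 16.

16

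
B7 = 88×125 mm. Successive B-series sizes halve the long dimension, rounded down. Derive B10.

B8: ⌊125/2⌋ × 88 = 62 × 88 mm
B9: ⌊88/2⌋ × 62 = 44 × 62 mm
B10: ⌊62/2⌋ × 44 = 31 × 44 mm

31 × 44 mm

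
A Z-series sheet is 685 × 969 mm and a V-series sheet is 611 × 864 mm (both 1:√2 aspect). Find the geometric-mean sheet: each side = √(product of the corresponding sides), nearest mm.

647 × 915 mm

Short side: √(685 · 611) = √418535 ≈ 646.9 → 647 mm
Long side: √(969 · 864) = √837216 ≈ 915.0 → 915 mm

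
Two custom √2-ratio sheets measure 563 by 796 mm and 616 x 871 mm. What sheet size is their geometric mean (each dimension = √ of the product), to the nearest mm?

589 × 833 mm

Short side: √(563 · 616) = √346808 ≈ 588.9 → 589 mm
Long side: √(796 · 871) = √693316 ≈ 832.7 → 833 mm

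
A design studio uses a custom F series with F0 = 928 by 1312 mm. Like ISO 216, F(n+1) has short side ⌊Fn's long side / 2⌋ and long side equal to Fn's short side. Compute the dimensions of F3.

F1: ⌊1312/2⌋ × 928 = 656 × 928 mm
F2: ⌊928/2⌋ × 656 = 464 × 656 mm
F3: ⌊656/2⌋ × 464 = 328 × 464 mm

328 × 464 mm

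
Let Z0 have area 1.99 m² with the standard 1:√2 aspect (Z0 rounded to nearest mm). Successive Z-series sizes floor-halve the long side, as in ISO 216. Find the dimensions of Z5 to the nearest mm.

Let Z0's short side be w mm. w · w√2 = 1.99 m² = 1,990,000 mm², so w ≈ 1186.2 mm and w√2 ≈ 1677.6 mm → Z0 = 1186 × 1678 mm.
Z1: ⌊1678/2⌋ × 1186 = 839 × 1186 mm
Z2: ⌊1186/2⌋ × 839 = 593 × 839 mm
Z3: ⌊839/2⌋ × 593 = 419 × 593 mm
Z4: ⌊593/2⌋ × 419 = 296 × 419 mm
Z5: ⌊419/2⌋ × 296 = 209 × 296 mm

209 × 296 mm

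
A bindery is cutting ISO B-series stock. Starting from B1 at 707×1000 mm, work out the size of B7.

B2: ⌊1000/2⌋ × 707 = 500 × 707 mm
B3: ⌊707/2⌋ × 500 = 353 × 500 mm
B4: ⌊500/2⌋ × 353 = 250 × 353 mm
B5: ⌊353/2⌋ × 250 = 176 × 250 mm
B6: ⌊250/2⌋ × 176 = 125 × 176 mm
B7: ⌊176/2⌋ × 125 = 88 × 125 mm

88 × 125 mm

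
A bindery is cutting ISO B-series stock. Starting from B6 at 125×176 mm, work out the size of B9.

44 × 62 mm

B7: ⌊176/2⌋ × 125 = 88 × 125 mm
B8: ⌊125/2⌋ × 88 = 62 × 88 mm
B9: ⌊88/2⌋ × 62 = 44 × 62 mm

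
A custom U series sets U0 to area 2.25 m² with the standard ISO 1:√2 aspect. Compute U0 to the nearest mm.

1261 × 1784 mm

Let the short side be w mm. Then w · w√2 = 2.25 m² = 2,250,000 mm².
w² = 2,250,000/√2, so w ≈ 1261.3 mm; long side = w√2 ≈ 1783.8 mm.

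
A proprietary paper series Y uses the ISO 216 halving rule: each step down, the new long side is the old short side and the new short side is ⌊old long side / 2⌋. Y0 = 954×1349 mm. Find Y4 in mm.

Y1: ⌊1349/2⌋ × 954 = 674 × 954 mm
Y2: ⌊954/2⌋ × 674 = 477 × 674 mm
Y3: ⌊674/2⌋ × 477 = 337 × 477 mm
Y4: ⌊477/2⌋ × 337 = 238 × 337 mm

238 × 337 mm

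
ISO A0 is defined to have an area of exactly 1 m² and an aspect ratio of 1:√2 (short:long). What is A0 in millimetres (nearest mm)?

841 × 1189 mm

Let the short side be w mm. Then the long side is w√2 and w · w√2 = 10⁶ mm².
w² = 10⁶/√2, so w = 1000 / 2^(1/4) ≈ 840.9 mm; long side = 1000 · 2^(1/4) ≈ 1189.2 mm.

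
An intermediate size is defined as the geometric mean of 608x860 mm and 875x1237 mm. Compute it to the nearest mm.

729 × 1031 mm

Short side: √(608 · 875) = √532000 ≈ 729.4 → 729 mm
Long side: √(860 · 1237) = √1063820 ≈ 1031.4 → 1031 mm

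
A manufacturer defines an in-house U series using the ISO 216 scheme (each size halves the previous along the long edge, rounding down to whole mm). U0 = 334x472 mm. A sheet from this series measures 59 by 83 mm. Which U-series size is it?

U5

U0: 334 × 472 mm
U1: 236 × 334 mm
U2: 167 × 236 mm
U3: 118 × 167 mm
U4: 83 × 118 mm
U5: 59 × 83 mm
U6: 41 × 59 mm
→ matches U5.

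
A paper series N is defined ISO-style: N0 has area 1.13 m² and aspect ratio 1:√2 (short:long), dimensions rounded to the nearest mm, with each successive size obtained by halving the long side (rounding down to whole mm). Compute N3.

Let N0's short side be w mm. w · w√2 = 1.13 m² = 1,130,000 mm², so w ≈ 893.9 mm and w√2 ≈ 1264.1 mm → N0 = 894 × 1264 mm.
N1: ⌊1264/2⌋ × 894 = 632 × 894 mm
N2: ⌊894/2⌋ × 632 = 447 × 632 mm
N3: ⌊632/2⌋ × 447 = 316 × 447 mm

316 × 447 mm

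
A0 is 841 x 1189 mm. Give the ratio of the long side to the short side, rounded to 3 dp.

1189 / 841 = 1.414
Matches √2 ≈ 1.414 — the ISO 216 defining ratio.

1.414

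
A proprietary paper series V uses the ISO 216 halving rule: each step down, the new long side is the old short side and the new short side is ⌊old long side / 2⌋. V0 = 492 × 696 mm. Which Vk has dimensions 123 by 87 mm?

V5

V0: 492 × 696 mm
V1: 348 × 492 mm
V2: 246 × 348 mm
V3: 174 × 246 mm
V4: 123 × 174 mm
V5: 87 × 123 mm
V6: 61 × 87 mm
→ matches V5.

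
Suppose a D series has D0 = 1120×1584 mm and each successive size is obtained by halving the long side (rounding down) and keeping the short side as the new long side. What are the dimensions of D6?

D1: ⌊1584/2⌋ × 1120 = 792 × 1120 mm
D2: ⌊1120/2⌋ × 792 = 560 × 792 mm
D3: ⌊792/2⌋ × 560 = 396 × 560 mm
D4: ⌊560/2⌋ × 396 = 280 × 396 mm
D5: ⌊396/2⌋ × 280 = 198 × 280 mm
D6: ⌊280/2⌋ × 198 = 140 × 198 mm

140 × 198 mm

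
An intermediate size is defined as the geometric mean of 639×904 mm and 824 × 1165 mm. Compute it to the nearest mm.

Short side: √(639 · 824) = √526536 ≈ 725.6 → 726 mm
Long side: √(904 · 1165) = √1053160 ≈ 1026.2 → 1026 mm

726 × 1026 mm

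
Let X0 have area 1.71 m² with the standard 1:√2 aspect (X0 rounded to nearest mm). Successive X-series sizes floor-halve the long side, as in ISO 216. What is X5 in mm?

194 × 275 mm

Let X0's short side be w mm. w · w√2 = 1.71 m² = 1,710,000 mm², so w ≈ 1099.6 mm and w√2 ≈ 1555.1 mm → X0 = 1100 × 1555 mm.
X1: ⌊1555/2⌋ × 1100 = 777 × 1100 mm
X2: ⌊1100/2⌋ × 777 = 550 × 777 mm
X3: ⌊777/2⌋ × 550 = 388 × 550 mm
X4: ⌊550/2⌋ × 388 = 275 × 388 mm
X5: ⌊388/2⌋ × 275 = 194 × 275 mm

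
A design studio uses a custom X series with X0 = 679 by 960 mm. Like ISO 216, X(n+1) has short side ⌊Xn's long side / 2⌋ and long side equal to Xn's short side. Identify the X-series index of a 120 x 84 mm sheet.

X0: 679 × 960 mm
X1: 480 × 679 mm
X2: 339 × 480 mm
X3: 240 × 339 mm
X4: 169 × 240 mm
X5: 120 × 169 mm
X6: 84 × 120 mm
X7: 60 × 84 mm
→ matches X6.

X6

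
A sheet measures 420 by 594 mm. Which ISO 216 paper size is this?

A2 (420 × 594 mm)

Aspect ratio 594/420 ≈ 1.414 — close to the ISO √2 ≈ 1.414.
In the A-series (A0 area = 1 m²): A2 = 420 × 594 mm.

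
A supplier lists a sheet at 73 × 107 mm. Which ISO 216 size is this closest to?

A7 (74 × 105 mm)

Aspect ratio 107/73 ≈ 1.466 (ISO target is √2 ≈ 1.414).
In the A-series (A0 area = 1 m²): A7 = 74 × 105 mm.
Off by 3 mm total — nearest standard size.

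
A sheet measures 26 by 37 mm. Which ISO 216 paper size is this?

A10 (26 × 37 mm)

Aspect ratio 37/26 ≈ 1.423 — close to the ISO √2 ≈ 1.414.
In the A-series (A0 area = 1 m²): A10 = 26 × 37 mm.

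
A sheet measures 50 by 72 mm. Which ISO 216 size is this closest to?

Aspect ratio 72/50 ≈ 1.440 (ISO target is √2 ≈ 1.414).
In the A-series (A0 area = 1 m²): A8 = 52 × 74 mm.
Off by 4 mm total — nearest standard size.

A8 (52 × 74 mm)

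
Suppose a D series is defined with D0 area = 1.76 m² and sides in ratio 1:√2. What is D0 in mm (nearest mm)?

1116 × 1578 mm

Let the short side be w mm. Then w · w√2 = 1.76 m² = 1,760,000 mm².
w² = 1,760,000/√2, so w ≈ 1115.6 mm; long side = w√2 ≈ 1577.7 mm.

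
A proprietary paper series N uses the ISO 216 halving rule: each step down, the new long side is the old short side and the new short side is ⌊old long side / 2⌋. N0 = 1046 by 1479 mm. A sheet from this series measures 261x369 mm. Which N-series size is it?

N4

N0: 1046 × 1479 mm
N1: 739 × 1046 mm
N2: 523 × 739 mm
N3: 369 × 523 mm
N4: 261 × 369 mm
N5: 184 × 261 mm
→ matches N4.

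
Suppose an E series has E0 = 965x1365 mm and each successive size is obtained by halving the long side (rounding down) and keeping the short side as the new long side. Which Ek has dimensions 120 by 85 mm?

E7

E0: 965 × 1365 mm
E1: 682 × 965 mm
E2: 482 × 682 mm
E3: 341 × 482 mm
E4: 241 × 341 mm
E5: 170 × 241 mm
E6: 120 × 170 mm
E7: 85 × 120 mm
E8: 60 × 85 mm
→ matches E7.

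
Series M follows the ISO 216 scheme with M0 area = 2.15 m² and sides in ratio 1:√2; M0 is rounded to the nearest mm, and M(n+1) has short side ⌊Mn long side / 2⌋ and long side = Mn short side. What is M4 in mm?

308 × 436 mm

Let M0's short side be w mm. w · w√2 = 2.15 m² = 2,150,000 mm², so w ≈ 1233.0 mm and w√2 ≈ 1743.7 mm → M0 = 1233 × 1744 mm.
M1: ⌊1744/2⌋ × 1233 = 872 × 1233 mm
M2: ⌊1233/2⌋ × 872 = 616 × 872 mm
M3: ⌊872/2⌋ × 616 = 436 × 616 mm
M4: ⌊616/2⌋ × 436 = 308 × 436 mm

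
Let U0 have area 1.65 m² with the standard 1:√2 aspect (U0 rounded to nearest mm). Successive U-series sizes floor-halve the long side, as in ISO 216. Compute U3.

382 × 540 mm

Let U0's short side be w mm. w · w√2 = 1.65 m² = 1,650,000 mm², so w ≈ 1080.2 mm and w√2 ≈ 1527.6 mm → U0 = 1080 × 1528 mm.
U1: ⌊1528/2⌋ × 1080 = 764 × 1080 mm
U2: ⌊1080/2⌋ × 764 = 540 × 764 mm
U3: ⌊764/2⌋ × 540 = 382 × 540 mm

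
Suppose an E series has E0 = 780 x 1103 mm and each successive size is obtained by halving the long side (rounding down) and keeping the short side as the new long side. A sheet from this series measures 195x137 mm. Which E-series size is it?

E5

E0: 780 × 1103 mm
E1: 551 × 780 mm
E2: 390 × 551 mm
E3: 275 × 390 mm
E4: 195 × 275 mm
E5: 137 × 195 mm
E6: 97 × 137 mm
→ matches E5.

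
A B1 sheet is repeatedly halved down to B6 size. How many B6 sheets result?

32

Each ISO step halves the sheet: 1 × B1 → 2 × B2 → 4 × B3 → 8 × B4 → …
From B1 to B6 is 5 halving steps: 2^5 = 32.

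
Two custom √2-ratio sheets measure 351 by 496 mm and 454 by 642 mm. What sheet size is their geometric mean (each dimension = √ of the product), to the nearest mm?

399 × 564 mm

Short side: √(351 · 454) = √159354 ≈ 399.2 → 399 mm
Long side: √(496 · 642) = √318432 ≈ 564.3 → 564 mm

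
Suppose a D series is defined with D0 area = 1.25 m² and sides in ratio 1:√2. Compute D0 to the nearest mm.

940 × 1330 mm

Let the short side be w mm. Then w · w√2 = 1.25 m² = 1,250,000 mm².
w² = 1,250,000/√2, so w ≈ 940.2 mm; long side = w√2 ≈ 1329.6 mm.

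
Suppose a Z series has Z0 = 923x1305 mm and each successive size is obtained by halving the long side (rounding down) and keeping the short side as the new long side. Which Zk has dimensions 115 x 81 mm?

Z0: 923 × 1305 mm
Z1: 652 × 923 mm
Z2: 461 × 652 mm
Z3: 326 × 461 mm
Z4: 230 × 326 mm
Z5: 163 × 230 mm
Z6: 115 × 163 mm
Z7: 81 × 115 mm
Z8: 57 × 81 mm
→ matches Z7.

Z7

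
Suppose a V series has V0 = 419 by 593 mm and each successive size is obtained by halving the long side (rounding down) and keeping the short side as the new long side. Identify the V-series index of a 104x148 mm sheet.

V4

V0: 419 × 593 mm
V1: 296 × 419 mm
V2: 209 × 296 mm
V3: 148 × 209 mm
V4: 104 × 148 mm
V5: 74 × 104 mm
→ matches V4.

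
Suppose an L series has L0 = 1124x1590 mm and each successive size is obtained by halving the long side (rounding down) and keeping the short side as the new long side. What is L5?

L1: ⌊1590/2⌋ × 1124 = 795 × 1124 mm
L2: ⌊1124/2⌋ × 795 = 562 × 795 mm
L3: ⌊795/2⌋ × 562 = 397 × 562 mm
L4: ⌊562/2⌋ × 397 = 281 × 397 mm
L5: ⌊397/2⌋ × 281 = 198 × 281 mm

198 × 281 mm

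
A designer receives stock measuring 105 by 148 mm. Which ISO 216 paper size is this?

A6 (105 × 148 mm)

Aspect ratio 148/105 ≈ 1.410 — close to the ISO √2 ≈ 1.414.
In the A-series (A0 area = 1 m²): A6 = 105 × 148 mm.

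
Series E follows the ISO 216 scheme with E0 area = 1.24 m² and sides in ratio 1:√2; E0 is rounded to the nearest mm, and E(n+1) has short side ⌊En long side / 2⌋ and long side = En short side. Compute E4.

Let E0's short side be w mm. w · w√2 = 1.24 m² = 1,240,000 mm², so w ≈ 936.4 mm and w√2 ≈ 1324.2 mm → E0 = 936 × 1324 mm.
E1: ⌊1324/2⌋ × 936 = 662 × 936 mm
E2: ⌊936/2⌋ × 662 = 468 × 662 mm
E3: ⌊662/2⌋ × 468 = 331 × 468 mm
E4: ⌊468/2⌋ × 331 = 234 × 331 mm

234 × 331 mm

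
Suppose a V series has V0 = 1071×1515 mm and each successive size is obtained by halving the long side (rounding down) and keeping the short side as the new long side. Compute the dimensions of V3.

378 × 535 mm

V1 = 757 × 1071 mm (from V0 by 1 halving).
V2: ⌊1071/2⌋ × 757 = 535 × 757 mm
V3: ⌊757/2⌋ × 535 = 378 × 535 mm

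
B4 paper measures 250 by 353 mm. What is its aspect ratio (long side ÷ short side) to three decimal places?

1.412

353 / 250 = 1.412
ISO 216 targets √2 ≈ 1.414; the -0.002 deviation is from mm rounding.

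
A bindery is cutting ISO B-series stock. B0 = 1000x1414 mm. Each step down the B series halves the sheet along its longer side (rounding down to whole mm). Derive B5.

B1: ⌊1414/2⌋ × 1000 = 707 × 1000 mm
B2: ⌊1000/2⌋ × 707 = 500 × 707 mm
B3: ⌊707/2⌋ × 500 = 353 × 500 mm
B4: ⌊500/2⌋ × 353 = 250 × 353 mm
B5: ⌊353/2⌋ × 250 = 176 × 250 mm

176 × 250 mm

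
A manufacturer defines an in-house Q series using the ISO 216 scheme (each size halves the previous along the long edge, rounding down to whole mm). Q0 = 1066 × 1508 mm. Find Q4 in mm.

Q1: ⌊1508/2⌋ × 1066 = 754 × 1066 mm
Q2: ⌊1066/2⌋ × 754 = 533 × 754 mm
Q3: ⌊754/2⌋ × 533 = 377 × 533 mm
Q4: ⌊533/2⌋ × 377 = 266 × 377 mm

266 × 377 mm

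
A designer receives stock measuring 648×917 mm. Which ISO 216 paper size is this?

Aspect ratio 917/648 ≈ 1.415 — close to the ISO √2 ≈ 1.414.
In the C-series (envelope sizes, between A and B): C1 = 648 × 917 mm.

C1 (648 × 917 mm)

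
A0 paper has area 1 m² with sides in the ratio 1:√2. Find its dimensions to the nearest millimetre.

841 × 1189 mm

Let the short side be w mm. Then the long side is w√2 and w · w√2 = 10⁶ mm².
w² = 10⁶/√2, so w = 1000 / 2^(1/4) ≈ 840.9 mm; long side = 1000 · 2^(1/4) ≈ 1189.2 mm.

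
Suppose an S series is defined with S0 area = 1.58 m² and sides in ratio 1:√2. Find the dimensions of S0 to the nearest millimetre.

Let the short side be w mm. Then w · w√2 = 1.58 m² = 1,580,000 mm².
w² = 1,580,000/√2, so w ≈ 1057.0 mm; long side = w√2 ≈ 1494.8 mm.

1057 × 1495 mm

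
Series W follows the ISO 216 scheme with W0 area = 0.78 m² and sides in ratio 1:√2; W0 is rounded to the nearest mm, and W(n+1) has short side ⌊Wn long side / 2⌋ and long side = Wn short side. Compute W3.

262 × 371 mm

Let W0's short side be w mm. w · w√2 = 0.78 m² = 780,000 mm², so w ≈ 742.7 mm and w√2 ≈ 1050.3 mm → W0 = 743 × 1050 mm.
W1: ⌊1050/2⌋ × 743 = 525 × 743 mm
W2: ⌊743/2⌋ × 525 = 371 × 525 mm
W3: ⌊525/2⌋ × 371 = 262 × 371 mm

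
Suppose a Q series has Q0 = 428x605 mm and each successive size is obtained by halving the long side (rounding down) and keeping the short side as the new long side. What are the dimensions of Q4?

Q1: ⌊605/2⌋ × 428 = 302 × 428 mm
Q2: ⌊428/2⌋ × 302 = 214 × 302 mm
Q3: ⌊302/2⌋ × 214 = 151 × 214 mm
Q4: ⌊214/2⌋ × 151 = 107 × 151 mm

107 × 151 mm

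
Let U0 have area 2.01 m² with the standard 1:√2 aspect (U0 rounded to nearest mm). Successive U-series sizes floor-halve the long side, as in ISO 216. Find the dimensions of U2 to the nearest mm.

596 × 843 mm

Let U0's short side be w mm. w · w√2 = 2.01 m² = 2,010,000 mm², so w ≈ 1192.2 mm and w√2 ≈ 1686.0 mm → U0 = 1192 × 1686 mm.
U1: ⌊1686/2⌋ × 1192 = 843 × 1192 mm
U2: ⌊1192/2⌋ × 843 = 596 × 843 mm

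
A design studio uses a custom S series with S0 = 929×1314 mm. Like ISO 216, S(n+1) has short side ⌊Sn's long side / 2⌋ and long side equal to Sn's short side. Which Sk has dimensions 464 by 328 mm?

S3

S0: 929 × 1314 mm
S1: 657 × 929 mm
S2: 464 × 657 mm
S3: 328 × 464 mm
S4: 232 × 328 mm
→ matches S3.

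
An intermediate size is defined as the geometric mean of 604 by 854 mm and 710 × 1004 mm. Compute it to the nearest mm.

Short side: √(604 · 710) = √428840 ≈ 654.9 → 655 mm
Long side: √(854 · 1004) = √857416 ≈ 926.0 → 926 mm

655 × 926 mm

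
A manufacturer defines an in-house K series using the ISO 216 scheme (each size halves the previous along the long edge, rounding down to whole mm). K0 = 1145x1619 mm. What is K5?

202 × 286 mm

K1: ⌊1619/2⌋ × 1145 = 809 × 1145 mm
K2: ⌊1145/2⌋ × 809 = 572 × 809 mm
K3: ⌊809/2⌋ × 572 = 404 × 572 mm
K4: ⌊572/2⌋ × 404 = 286 × 404 mm
K5: ⌊404/2⌋ × 286 = 202 × 286 mm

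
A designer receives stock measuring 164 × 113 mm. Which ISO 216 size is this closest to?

C6 (114 × 162 mm)

Aspect ratio 164/113 ≈ 1.451 (ISO target is √2 ≈ 1.414).
In the C-series (envelope sizes, between A and B): C6 = 114 × 162 mm.
Off by 3 mm total — nearest standard size.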